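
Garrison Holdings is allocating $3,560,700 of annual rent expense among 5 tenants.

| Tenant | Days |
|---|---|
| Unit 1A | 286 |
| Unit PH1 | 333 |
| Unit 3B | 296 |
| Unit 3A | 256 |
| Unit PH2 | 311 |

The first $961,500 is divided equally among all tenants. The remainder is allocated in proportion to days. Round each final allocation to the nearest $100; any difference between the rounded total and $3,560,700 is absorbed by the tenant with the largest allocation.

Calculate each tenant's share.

Unit 1A: $693,900 | Unit PH1: $776,400 | Unit 3B: $711,400 | Unit 3A: $641,300 | Unit PH2: $737,700

Equal tier: $961,500 ÷ 5 = $192,300 apiece.
Remainder $2,599,200 by days (total 1,482): Unit 1A 501,600.00 → $501,600; Unit PH1 584,030.77 → $584,000; Unit 3B 519,138.46 → $519,100; Unit 3A 448,984.62 → $449,000; Unit PH2 545,446.15 → $545,400.
Rounding difference +$100 on remainder applied to Unit PH1.
Totals: Unit 1A $192,300 + $501,600 = $693,900; Unit PH1 $192,300 + $584,100 = $776,400; Unit 3B $192,300 + $519,100 = $711,400; Unit 3A $192,300 + $449,000 = $641,300; Unit PH2 $192,300 + $545,400 = $737,700.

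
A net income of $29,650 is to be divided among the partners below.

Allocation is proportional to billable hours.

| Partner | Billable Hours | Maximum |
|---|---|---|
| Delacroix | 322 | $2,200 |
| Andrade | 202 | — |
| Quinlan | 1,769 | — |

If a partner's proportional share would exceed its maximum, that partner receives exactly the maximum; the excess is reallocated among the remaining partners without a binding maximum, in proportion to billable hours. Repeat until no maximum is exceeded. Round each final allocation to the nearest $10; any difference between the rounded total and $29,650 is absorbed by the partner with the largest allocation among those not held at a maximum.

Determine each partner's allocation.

Sum of billable hours: 2,293.
Unconstrained shares: Delacroix 4,163.67; Andrade 2,611.99; Quinlan 22,874.33.
Cap binds for Delacroix ($2,200); remaining pool $27,450 reallocated over remaining billable hours 1,971.
Remaining shares: Andrade 2,813.24 → $2,810; Quinlan 24,636.76 → $24,640.

Delacroix: $2,200 · Andrade: $2,810 · Quinlan: $24,640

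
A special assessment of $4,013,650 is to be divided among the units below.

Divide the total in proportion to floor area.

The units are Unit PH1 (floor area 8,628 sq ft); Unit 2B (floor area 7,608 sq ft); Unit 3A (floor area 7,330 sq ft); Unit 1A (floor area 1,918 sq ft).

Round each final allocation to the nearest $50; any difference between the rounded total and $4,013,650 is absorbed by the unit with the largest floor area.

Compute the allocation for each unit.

Combined floor area = 25,484.
Raw shares: Unit PH1 8,628/25,484 × $4,013,650 = 1,358,882.91; Unit 2B 7,608/25,484 × $4,013,650 = 1,198,236.12; Unit 3A 7,330/25,484 × $4,013,650 = 1,154,451.99; Unit 1A 1,918/25,484 × $4,013,650 = 302,078.98.
After rounding ($50): Unit PH1 $1,358,900; Unit 2B $1,198,250; Unit 3A $1,154,450; Unit 1A $302,100. Sum = $4,013,700.
Difference $4,013,650 − $4,013,700 = −$50 applied to largest floor area (Unit PH1): Unit PH1 becomes $1,358,850.

Unit PH1: $1,358,850 · Unit 2B: $1,198,250 · Unit 3A: $1,154,450 · Unit 1A: $302,100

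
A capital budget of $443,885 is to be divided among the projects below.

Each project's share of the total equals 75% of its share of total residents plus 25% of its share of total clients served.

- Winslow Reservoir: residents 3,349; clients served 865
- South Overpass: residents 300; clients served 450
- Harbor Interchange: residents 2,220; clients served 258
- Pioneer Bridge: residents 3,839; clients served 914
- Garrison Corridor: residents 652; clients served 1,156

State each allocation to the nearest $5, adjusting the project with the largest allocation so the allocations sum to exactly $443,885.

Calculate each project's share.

Totals — residents 10,360, clients served 3,643.
Blended shares (75% residents + 25% clients served): Winslow Reservoir 0.3018; South Overpass 0.0526; Harbor Interchange 0.1784; Pioneer Bridge 0.3406; Garrison Corridor 0.1265.
Raw shares: Winslow Reservoir 133,967.75; South Overpass 23,348.04; Harbor Interchange 79,197.73; Pioneer Bridge 151,206.28; Garrison Corridor 56,165.21.
After rounding ($5): Winslow Reservoir $133,970; South Overpass $23,350; Harbor Interchange $79,200; Pioneer Bridge $151,205; Garrison Corridor $56,165. Sum = $443,890.
Difference $443,885 − $443,890 = −$5 applied to largest allocation (Pioneer Bridge): Pioneer Bridge becomes $151,200.

Winslow Reservoir: $133,970 | South Overpass: $23,350 | Harbor Interchange: $79,200 | Pioneer Bridge: $151,200 | Garrison Corridor: $56,165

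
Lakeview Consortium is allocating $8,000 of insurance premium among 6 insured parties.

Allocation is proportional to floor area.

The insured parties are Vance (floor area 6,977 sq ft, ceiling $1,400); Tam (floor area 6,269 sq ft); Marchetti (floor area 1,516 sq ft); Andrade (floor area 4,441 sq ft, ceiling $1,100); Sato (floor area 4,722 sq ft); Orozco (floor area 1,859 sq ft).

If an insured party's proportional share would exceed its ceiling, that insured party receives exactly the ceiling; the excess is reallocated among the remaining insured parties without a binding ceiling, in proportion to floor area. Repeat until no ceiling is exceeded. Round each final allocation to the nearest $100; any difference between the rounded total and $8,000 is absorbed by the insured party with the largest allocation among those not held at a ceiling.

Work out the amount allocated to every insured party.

Vance: $1,400; Tam: $2,400; Marchetti: $600; Andrade: $1,100; Sato: $1,800; Orozco: $700

Total floor area = 25,784.
Unconstrained shares: Vance 2,164.75; Tam 1,945.08; Marchetti 470.37; Andrade 1,377.91; Sato 1,465.09; Orozco 576.79.
Cap binds for Vance ($1,400), Andrade ($1,100); residual $5,500 reallocated over remaining floor area 14,366.
Redistributed shares: Tam 2,400.08 → $2,400; Marchetti 580.40 → $600; Sato 1,807.81 → $1,800; Orozco 711.72 → $700.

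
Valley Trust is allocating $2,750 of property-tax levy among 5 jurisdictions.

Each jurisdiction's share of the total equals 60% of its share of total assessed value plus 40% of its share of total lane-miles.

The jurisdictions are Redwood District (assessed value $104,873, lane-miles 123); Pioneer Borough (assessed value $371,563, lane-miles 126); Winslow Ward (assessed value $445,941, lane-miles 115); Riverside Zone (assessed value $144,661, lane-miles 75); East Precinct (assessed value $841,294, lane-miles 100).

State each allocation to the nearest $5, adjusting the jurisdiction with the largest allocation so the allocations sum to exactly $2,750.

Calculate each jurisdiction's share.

Redwood District: $340; Pioneer Borough: $580; Winslow Ward: $620; Riverside Zone: $280; East Precinct: $930

Totals — assessed value 1,908,332, lane-miles 539.
Combined weights (60% assessed value + 40% lane-miles): Redwood District 0.1243; Pioneer Borough 0.2103; Winslow Ward 0.2256; Riverside Zone 0.1011; East Precinct 0.3387.
Proportional shares: Redwood District 341.70; Pioneer Borough 578.41; Winslow Ward 620.27; Riverside Zone 278.14; East Precinct 931.49.
At nearest $5: Redwood District $340; Pioneer Borough $580; Winslow Ward $620; Riverside Zone $280; East Precinct $930. Sum = $2,750.
Sum already equals the total — no adjustment.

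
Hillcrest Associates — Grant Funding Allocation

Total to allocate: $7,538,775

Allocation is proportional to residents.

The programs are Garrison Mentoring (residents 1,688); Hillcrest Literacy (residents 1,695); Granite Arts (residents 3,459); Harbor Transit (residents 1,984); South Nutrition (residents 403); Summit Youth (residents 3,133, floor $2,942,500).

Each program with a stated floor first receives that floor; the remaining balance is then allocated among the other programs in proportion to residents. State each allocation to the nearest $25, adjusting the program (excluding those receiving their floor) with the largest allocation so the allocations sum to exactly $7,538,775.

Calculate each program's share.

Garrison Mentoring: $840,675 | Hillcrest Literacy: $844,150 | Granite Arts: $1,722,675 | Harbor Transit: $988,075 | South Nutrition: $200,700 | Summit Youth: $2,942,500

Guaranteed amounts: Summit Youth $2,942,500. Remaining pool $4,596,275.
Remaining pool split over remaining residents 9,229: Garrison Mentoring 840,666.62 → $840,675; Hillcrest Literacy 844,152.79 → $844,150; Granite Arts 1,722,669.33 → $1,722,675; Harbor Transit 988,082.09 → $988,075; South Nutrition 200,704.17 → $200,700.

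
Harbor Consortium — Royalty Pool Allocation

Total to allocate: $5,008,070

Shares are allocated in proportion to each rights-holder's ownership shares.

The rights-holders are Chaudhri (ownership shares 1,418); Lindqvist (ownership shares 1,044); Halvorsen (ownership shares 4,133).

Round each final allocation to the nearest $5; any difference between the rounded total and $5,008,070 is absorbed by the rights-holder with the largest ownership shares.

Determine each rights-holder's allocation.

Chaudhri: $1,076,790 · Lindqvist: $792,785 · Halvorsen: $3,138,495

Total ownership shares = 6,595.
Pro-rata amounts: Chaudhri 1,418/6,595 × $5,008,070 = 1,076,792.00; Lindqvist 1,044/6,595 × $5,008,070 = 792,786.21; Halvorsen 4,133/6,595 × $5,008,070 = 3,138,491.78.
At nearest $5: Chaudhri $1,076,790; Lindqvist $792,785; Halvorsen $3,138,490. Sum = $5,008,065.
Difference $5,008,070 − $5,008,065 = +$5 applied to largest ownership shares (Halvorsen): Halvorsen becomes $3,138,495.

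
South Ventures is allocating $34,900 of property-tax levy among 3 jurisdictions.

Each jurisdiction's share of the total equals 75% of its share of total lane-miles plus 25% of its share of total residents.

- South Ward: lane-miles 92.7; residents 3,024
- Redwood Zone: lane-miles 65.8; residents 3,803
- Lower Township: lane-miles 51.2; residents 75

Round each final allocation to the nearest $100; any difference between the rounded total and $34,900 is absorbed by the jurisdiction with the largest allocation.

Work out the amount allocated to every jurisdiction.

South Ward: $15,400; Redwood Zone: $13,000; Lower Township: $6,500

Lane-miles total 209.7; residents total 6,902.
Composite weights (75% lane-miles + 25% residents): South Ward 0.4411; Redwood Zone 0.3731; Lower Township 0.1858.
Proportional shares: South Ward 15,393.64; Redwood Zone 13,020.71; Lower Township 6,485.65.
After rounding ($100): South Ward $15,400; Redwood Zone $13,000; Lower Township $6,500. Sum = $34,900.
Rounded total matches; no reconciliation needed.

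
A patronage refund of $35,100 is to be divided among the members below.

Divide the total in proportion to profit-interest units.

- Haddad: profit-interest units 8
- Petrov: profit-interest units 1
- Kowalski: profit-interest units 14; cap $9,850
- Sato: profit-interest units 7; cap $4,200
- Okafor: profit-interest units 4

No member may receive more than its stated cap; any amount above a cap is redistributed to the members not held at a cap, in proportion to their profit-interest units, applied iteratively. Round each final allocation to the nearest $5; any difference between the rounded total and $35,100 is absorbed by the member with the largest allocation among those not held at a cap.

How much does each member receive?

Haddad: $12,955 | Petrov: $1,620 | Kowalski: $9,850 | Sato: $4,200 | Okafor: $6,475

Total profit-interest units = 34.
Unconstrained shares: Haddad 8,258.82; Petrov 1,032.35; Kowalski 14,452.94; Sato 7,226.47; Okafor 4,129.41.
Capped: Kowalski ($9,850), Sato ($4,200); balance $21,050 reallocated over remaining profit-interest units 13.
Remaining shares: Haddad 12,953.85 → $12,955; Petrov 1,619.23 → $1,620; Okafor 6,476.92 → $6,475.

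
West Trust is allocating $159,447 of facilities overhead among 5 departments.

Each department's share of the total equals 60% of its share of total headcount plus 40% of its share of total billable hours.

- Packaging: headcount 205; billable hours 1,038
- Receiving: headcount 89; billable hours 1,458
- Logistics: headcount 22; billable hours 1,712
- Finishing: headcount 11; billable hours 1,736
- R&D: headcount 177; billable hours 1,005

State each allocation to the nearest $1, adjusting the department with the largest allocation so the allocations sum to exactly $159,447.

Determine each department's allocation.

Totals — headcount 504, billable hours 6,949.
Combined weights (60% headcount + 40% billable hours): Packaging 0.3038; Receiving 0.1899; Logistics 0.1247; Finishing 0.1130; R&D 0.2686.
Raw shares: Packaging 48,439.56; Receiving 30,275.498; Logistics 19,888.95; Finishing 18,021.22; R&D 42,821.78.
After rounding ($1): Packaging $48,440; Receiving $30,275; Logistics $19,889; Finishing $18,021; R&D $42,822. Sum = $159,447.
Sum already equals the total — no adjustment.

Packaging: $48,440; Receiving: $30,275; Logistics: $19,889; Finishing: $18,021; R&D: $42,822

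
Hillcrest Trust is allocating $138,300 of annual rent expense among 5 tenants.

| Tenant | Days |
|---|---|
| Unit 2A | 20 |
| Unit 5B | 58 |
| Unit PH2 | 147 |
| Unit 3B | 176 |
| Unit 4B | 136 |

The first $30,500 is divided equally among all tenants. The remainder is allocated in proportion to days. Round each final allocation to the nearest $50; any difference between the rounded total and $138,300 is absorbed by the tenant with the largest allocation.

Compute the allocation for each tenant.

Unit 2A: $10,100 · Unit 5B: $17,750 · Unit PH2: $35,600 · Unit 3B: $41,450 · Unit 4B: $33,400

Equal tier: $30,500 ÷ 5 = $6,100 apiece.
Remainder $107,800 by days (total 537): Unit 2A 4,014.90 → $4,000; Unit 5B 11,643.20 → $11,650; Unit PH2 29,509.50 → $29,500; Unit 3B 35,331.10 → $35,350; Unit 4B 27,301.30 → $27,300.
Totals: Unit 2A $6,100 + $4,000 = $10,100; Unit 5B $6,100 + $11,650 = $17,750; Unit PH2 $6,100 + $29,500 = $35,600; Unit 3B $6,100 + $35,350 = $41,450; Unit 4B $6,100 + $27,300 = $33,400.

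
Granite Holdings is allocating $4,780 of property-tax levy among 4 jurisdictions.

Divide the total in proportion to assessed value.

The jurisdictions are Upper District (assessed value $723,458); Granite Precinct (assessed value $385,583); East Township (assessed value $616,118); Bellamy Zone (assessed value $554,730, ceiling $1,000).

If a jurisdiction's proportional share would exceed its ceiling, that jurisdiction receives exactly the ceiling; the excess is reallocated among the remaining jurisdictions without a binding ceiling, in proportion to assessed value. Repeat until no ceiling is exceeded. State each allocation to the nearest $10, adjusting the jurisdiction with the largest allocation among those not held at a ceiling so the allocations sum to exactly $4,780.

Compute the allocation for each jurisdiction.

Upper District: $1,590 · Granite Precinct: $840 · East Township: $1,350 · Bellamy Zone: $1,000

Combined assessed value = 2,279,889.
Unconstrained shares: Upper District 1,516.80; Granite Precinct 808.41; East Township 1,291.75; Bellamy Zone 1,163.04.
Capped: Bellamy Zone ($1,000); residual $3,780 reallocated over remaining assessed value 1,725,159.
Redistributed shares: Upper District 1,585.17 → $1,590; Granite Precinct 844.85 → $840; East Township 1,349.98 → $1,350.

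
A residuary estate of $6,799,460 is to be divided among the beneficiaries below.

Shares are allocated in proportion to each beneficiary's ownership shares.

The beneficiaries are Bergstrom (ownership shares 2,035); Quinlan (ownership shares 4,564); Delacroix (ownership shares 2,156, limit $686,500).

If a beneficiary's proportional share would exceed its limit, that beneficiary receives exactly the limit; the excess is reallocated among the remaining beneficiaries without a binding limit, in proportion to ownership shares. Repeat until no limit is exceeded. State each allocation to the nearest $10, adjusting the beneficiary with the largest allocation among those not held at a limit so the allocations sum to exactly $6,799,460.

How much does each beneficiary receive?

Bergstrom: $1,885,110 | Quinlan: $4,227,850 | Delacroix: $686,500

Sum of ownership shares: 8,755.
Unconstrained shares: Bergstrom 1,580,457.01; Quinlan 3,544,572.87; Delacroix 1,674,430.13.
Held at cap: Delacroix ($686,500); remaining pool $6,112,960 reallocated over remaining ownership shares 6,599.
Redistributed shares: Bergstrom 1,885,114.96 → $1,885,110; Quinlan 4,227,845.04 → $4,227,850.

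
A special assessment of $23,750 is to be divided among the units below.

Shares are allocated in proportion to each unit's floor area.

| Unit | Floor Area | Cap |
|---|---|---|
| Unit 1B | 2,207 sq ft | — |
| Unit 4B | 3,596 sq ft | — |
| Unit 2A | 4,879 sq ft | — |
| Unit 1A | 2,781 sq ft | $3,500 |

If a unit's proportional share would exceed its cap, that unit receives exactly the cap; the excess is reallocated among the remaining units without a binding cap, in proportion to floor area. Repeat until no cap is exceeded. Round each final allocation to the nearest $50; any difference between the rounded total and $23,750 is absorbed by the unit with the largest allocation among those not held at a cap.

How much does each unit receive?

Total floor area = 13,463.
Unconstrained shares: Unit 1B 3,893.36; Unit 4B 6,343.68; Unit 2A 8,607.02; Unit 1A 4,905.95.
Capped: Unit 1A ($3,500); balance $20,250 reallocated over remaining floor area 10,682.
Redistributed shares: Unit 1B 4,183.84 → $4,200; Unit 4B 6,816.98 → $6,800; Unit 2A 9,249.18 → $9,250.

Unit 1B: $4,200; Unit 4B: $6,800; Unit 2A: $9,250; Unit 1A: $3,500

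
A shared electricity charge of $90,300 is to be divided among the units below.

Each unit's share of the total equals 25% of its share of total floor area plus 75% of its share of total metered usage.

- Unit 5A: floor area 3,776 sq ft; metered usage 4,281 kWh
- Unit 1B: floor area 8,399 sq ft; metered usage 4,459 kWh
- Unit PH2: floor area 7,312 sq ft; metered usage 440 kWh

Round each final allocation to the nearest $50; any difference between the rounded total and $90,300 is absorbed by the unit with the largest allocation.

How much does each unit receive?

Unit 5A: $35,950 · Unit 1B: $42,650 · Unit PH2: $11,700

Floor area total 19,487; metered usage total 9,180.
Blended shares (25% floor area + 75% metered usage): Unit 5A 0.3982; Unit 1B 0.4720; Unit PH2 0.1298.
Proportional shares: Unit 5A 35,957.23; Unit 1B 42,626.00; Unit PH2 11,716.77.
At nearest $50: Unit 5A $35,950; Unit 1B $42,650; Unit PH2 $11,700. Sum = $90,300.
Sum already equals the total — no adjustment.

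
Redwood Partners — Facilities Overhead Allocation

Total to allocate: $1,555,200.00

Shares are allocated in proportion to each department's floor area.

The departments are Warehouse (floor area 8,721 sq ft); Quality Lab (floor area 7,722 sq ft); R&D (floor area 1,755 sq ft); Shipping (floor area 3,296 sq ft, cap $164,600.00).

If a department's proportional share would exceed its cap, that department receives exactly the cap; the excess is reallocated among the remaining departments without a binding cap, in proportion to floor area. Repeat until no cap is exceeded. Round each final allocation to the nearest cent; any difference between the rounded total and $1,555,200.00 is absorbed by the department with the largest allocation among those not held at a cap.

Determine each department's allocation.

Floor area total: 21,494.
Unconstrained shares: Warehouse 631,008.6164; Quality Lab 558,725.8956; R&D 126,983.1581; Shipping 238,482.3300.
Capped: Shipping ($164,600.00); remaining pool $1,390,600.00 reallocated over remaining floor area 18,198.
Remaining shares: Warehouse 666,415.1335 → $666,415.13; Quality Lab 590,076.5579 → $590,076.56; R&D 134,108.3086 → $134,108.31.

Warehouse: $666,415.13 | Quality Lab: $590,076.56 | R&D: $134,108.31 | Shipping: $164,600.00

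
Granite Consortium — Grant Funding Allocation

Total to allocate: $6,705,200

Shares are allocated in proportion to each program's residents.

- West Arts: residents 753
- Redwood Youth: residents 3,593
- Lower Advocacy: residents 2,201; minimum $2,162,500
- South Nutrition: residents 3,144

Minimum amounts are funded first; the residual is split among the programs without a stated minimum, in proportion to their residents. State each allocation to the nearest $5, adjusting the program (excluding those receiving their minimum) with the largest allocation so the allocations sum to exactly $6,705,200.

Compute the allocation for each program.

Minimums first: Lower Advocacy $2,162,500. Remaining pool $4,542,700.
Remaining pool split over remaining residents 7,490: West Arts 456,696.01 → $456,695; Redwood Youth 2,179,161.70 → $2,179,160; South Nutrition 1,906,842.30 → $1,906,840.
Rounding difference +$5 applied to Redwood Youth → $2,179,165.

West Arts: $456,695; Redwood Youth: $2,179,165; Lower Advocacy: $2,162,500; South Nutrition: $1,906,840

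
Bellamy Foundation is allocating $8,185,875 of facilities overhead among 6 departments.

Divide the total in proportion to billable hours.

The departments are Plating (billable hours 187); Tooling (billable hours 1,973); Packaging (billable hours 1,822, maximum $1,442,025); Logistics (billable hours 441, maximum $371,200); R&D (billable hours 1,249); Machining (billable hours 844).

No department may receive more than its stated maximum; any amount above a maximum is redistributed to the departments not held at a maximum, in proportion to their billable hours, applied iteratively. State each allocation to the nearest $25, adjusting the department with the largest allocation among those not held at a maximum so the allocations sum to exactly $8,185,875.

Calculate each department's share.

Plating: $280,200; Tooling: $2,956,300; Packaging: $1,442,025; Logistics: $371,200; R&D: $1,871,500; Machining: $1,264,650

Total billable hours = 6,516.
Pro-rata shares before constraints: Plating 234,923.05; Tooling 2,478,626.67; Packaging 2,288,929.44; Logistics 554,016.40; R&D 1,569,085.00; Machining 1,060,294.43.
Cap binds for Packaging ($1,442,025), Logistics ($371,200); residual $6,372,650 reallocated over remaining billable hours 4,253.
Redistributed shares: Plating 280,198.81 → $280,200; Tooling 2,956,322.23 → $2,956,325; R&D 1,871,488.33 → $1,871,500; Machining 1,264,640.63 → $1,264,650.
Rounding difference −$25 applied to Tooling → $2,956,300.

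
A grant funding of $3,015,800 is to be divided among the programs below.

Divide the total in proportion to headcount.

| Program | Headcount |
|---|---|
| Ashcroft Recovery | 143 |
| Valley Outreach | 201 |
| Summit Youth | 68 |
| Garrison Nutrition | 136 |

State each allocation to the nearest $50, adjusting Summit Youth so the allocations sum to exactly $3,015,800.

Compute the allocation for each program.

Ashcroft Recovery: $786,950; Valley Outreach: $1,106,150; Summit Youth: $374,250; Garrison Nutrition: $748,450

Headcount total: 548.
Raw shares: Ashcroft Recovery 143/548 × $3,015,800 = 786,969.71; Valley Outreach 201/548 × $3,015,800 = 1,106,160.22; Summit Youth 68/548 × $3,015,800 = 374,223.36; Garrison Nutrition 136/548 × $3,015,800 = 748,446.72.
At nearest $50: Ashcroft Recovery $786,950; Valley Outreach $1,106,150; Summit Youth $374,200; Garrison Nutrition $748,450. Sum = $3,015,750.
Difference $3,015,800 − $3,015,750 = +$50 applied to Summit Youth: Summit Youth becomes $374,250.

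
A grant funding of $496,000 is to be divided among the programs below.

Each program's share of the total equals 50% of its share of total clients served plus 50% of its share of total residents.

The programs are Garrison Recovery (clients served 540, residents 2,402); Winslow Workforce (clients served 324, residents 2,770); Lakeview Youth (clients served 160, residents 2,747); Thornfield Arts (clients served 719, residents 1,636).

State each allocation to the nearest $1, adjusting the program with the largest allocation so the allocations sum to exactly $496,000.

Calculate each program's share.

Garrison Recovery: $139,177 | Winslow Workforce: $117,995 | Lakeview Youth: $94,064 | Thornfield Arts: $144,764

Clients served total 1,743; residents total 9,555.
Combined weights (50% clients served + 50% residents): Garrison Recovery 0.2806; Winslow Workforce 0.2379; Lakeview Youth 0.1896; Thornfield Arts 0.2919.
Pro-rata amounts: Garrison Recovery 139,176.95; Winslow Workforce 117,995.17; Lakeview Youth 94,063.72; Thornfield Arts 144,764.15.
After rounding ($1): Garrison Recovery $139,177; Winslow Workforce $117,995; Lakeview Youth $94,064; Thornfield Arts $144,764. Sum = $496,000.
Sum already equals the total — no adjustment.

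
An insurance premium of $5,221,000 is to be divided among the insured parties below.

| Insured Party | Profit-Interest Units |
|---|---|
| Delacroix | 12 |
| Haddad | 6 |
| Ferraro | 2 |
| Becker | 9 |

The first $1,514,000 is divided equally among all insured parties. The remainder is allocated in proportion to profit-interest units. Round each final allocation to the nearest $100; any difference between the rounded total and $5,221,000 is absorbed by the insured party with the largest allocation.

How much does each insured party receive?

Delacroix: $1,912,400 · Haddad: $1,145,500 · Ferraro: $634,200 · Becker: $1,528,900

$1,514,000 shared equally gives $378,500 per insured party.
Remainder $3,707,000 by profit-interest units (total 29): Delacroix 1,533,931.03 → $1,533,900; Haddad 766,965.52 → $767,000; Ferraro 255,655.17 → $255,700; Becker 1,150,448.28 → $1,150,400.
Totals: Delacroix $378,500 + $1,533,900 = $1,912,400; Haddad $378,500 + $767,000 = $1,145,500; Ferraro $378,500 + $255,700 = $634,200; Becker $378,500 + $1,150,400 = $1,528,900.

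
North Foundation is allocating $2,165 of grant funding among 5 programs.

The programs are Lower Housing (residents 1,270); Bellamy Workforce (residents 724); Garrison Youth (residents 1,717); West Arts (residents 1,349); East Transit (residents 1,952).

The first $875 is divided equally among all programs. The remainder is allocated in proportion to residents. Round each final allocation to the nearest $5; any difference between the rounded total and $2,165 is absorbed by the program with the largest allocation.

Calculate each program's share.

Lower Housing: $410 · Bellamy Workforce: $310 · Garrison Youth: $490 · West Arts: $425 · East Transit: $530

$875 shared equally gives $175 per program.
Remainder $1,290 by residents (total 7,012): Lower Housing 233.64 → $235; Bellamy Workforce 133.19 → $135; Garrison Youth 315.88 → $315; West Arts 248.18 → $250; East Transit 359.11 → $360.
Rounding difference −$5 on remainder applied to East Transit.
Totals: Lower Housing $175 + $235 = $410; Bellamy Workforce $175 + $135 = $310; Garrison Youth $175 + $315 = $490; West Arts $175 + $250 = $425; East Transit $175 + $355 = $530.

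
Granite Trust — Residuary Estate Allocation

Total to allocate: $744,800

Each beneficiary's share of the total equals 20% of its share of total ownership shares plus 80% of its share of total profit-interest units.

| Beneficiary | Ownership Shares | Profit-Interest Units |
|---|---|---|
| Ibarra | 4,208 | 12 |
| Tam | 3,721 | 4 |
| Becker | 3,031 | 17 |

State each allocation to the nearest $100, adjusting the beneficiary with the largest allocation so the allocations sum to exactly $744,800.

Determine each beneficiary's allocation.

Totals — ownership shares 10,960, profit-interest units 33.
Combined weights (20% ownership shares + 80% profit-interest units): Ibarra 0.3677; Tam 0.1649; Becker 0.4674.
Raw shares: Ibarra 273,861.03; Tam 122,796.04; Becker 348,142.93.
Rounded to nearest $100: Ibarra $273,900; Tam $122,800; Becker $348,100. Sum = $744,800.
Rounded total matches; no reconciliation needed.

Ibarra: $273,900 · Tam: $122,800 · Becker: $348,100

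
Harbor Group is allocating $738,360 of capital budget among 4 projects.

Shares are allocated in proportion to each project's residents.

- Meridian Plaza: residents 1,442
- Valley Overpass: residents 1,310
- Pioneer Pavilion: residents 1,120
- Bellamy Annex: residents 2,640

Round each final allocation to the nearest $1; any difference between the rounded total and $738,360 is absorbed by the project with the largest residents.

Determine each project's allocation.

Sum of residents: 1,442 + 1,310 + 1,120 + 2,640 = 6,512.
Unrounded shares: Meridian Plaza 163,500.48; Valley Overpass 148,533.72; Pioneer Pavilion 126,990.66; Bellamy Annex 299,335.14.
After rounding ($1): Meridian Plaza $163,500; Valley Overpass $148,534; Pioneer Pavilion $126,991; Bellamy Annex $299,335. Sum = $738,360.
Sum already equals the total — no adjustment.

Meridian Plaza: $163,500; Valley Overpass: $148,534; Pioneer Pavilion: $126,991; Bellamy Annex: $299,335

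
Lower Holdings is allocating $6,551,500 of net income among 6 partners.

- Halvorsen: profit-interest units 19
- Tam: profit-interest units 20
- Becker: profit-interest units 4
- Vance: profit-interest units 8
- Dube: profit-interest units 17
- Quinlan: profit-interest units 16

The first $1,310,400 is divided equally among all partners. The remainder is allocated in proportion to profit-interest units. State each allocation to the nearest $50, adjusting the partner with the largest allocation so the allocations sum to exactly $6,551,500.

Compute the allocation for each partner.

Halvorsen: $1,403,900; Tam: $1,466,250; Becker: $468,000; Vance: $717,550; Dube: $1,279,100; Quinlan: $1,216,700

$1,310,400 shared equally gives $218,400 per partner.
Remainder $5,241,100 by profit-interest units (total 84): Halvorsen 1,185,486.90 → $1,185,500; Tam 1,247,880.95 → $1,247,900; Becker 249,576.19 → $249,600; Vance 499,152.38 → $499,150; Dube 1,060,698.81 → $1,060,700; Quinlan 998,304.76 → $998,300.
Rounding difference −$50 on remainder applied to Tam.
Totals: Halvorsen $218,400 + $1,185,500 = $1,403,900; Tam $218,400 + $1,247,850 = $1,466,250; Becker $218,400 + $249,600 = $468,000; Vance $218,400 + $499,150 = $717,550; Dube $218,400 + $1,060,700 = $1,279,100; Quinlan $218,400 + $998,300 = $1,216,700.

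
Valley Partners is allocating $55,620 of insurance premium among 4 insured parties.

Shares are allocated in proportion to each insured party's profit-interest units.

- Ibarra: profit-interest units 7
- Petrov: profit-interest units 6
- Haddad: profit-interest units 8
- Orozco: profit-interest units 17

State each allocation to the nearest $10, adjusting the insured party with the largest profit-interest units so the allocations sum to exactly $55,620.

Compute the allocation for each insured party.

Ibarra: $10,250 · Petrov: $8,780 · Haddad: $11,710 · Orozco: $24,880

Profit-interest units total: 7 + 6 + 8 + 17 = 38.
Pro-rata amounts: Ibarra 10,245.79; Petrov 8,782.11; Haddad 11,709.47; Orozco 24,882.63.
At nearest $10: Ibarra $10,250; Petrov $8,780; Haddad $11,710; Orozco $24,880. Sum = $55,620.
Sum already equals the total — no adjustment.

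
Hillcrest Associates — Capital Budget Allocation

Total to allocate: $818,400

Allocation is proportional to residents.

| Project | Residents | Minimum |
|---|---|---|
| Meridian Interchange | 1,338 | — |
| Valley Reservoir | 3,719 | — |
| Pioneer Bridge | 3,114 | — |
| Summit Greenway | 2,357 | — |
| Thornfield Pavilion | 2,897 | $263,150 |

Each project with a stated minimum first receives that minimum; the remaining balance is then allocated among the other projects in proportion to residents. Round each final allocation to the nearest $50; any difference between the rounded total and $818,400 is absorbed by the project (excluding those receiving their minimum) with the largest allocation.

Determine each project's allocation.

Meridian Interchange: $70,550 | Valley Reservoir: $196,150 | Pioneer Bridge: $164,250 | Summit Greenway: $124,300 | Thornfield Pavilion: $263,150

Minimums first: Thornfield Pavilion $263,150. Residual $555,250.
Residual split over remaining residents 10,528: Meridian Interchange 70,566.54 → $70,550; Valley Reservoir 196,141.22 → $196,150; Pioneer Bridge 164,233.33 → $164,250; Summit Greenway 124,308.91 → $124,300.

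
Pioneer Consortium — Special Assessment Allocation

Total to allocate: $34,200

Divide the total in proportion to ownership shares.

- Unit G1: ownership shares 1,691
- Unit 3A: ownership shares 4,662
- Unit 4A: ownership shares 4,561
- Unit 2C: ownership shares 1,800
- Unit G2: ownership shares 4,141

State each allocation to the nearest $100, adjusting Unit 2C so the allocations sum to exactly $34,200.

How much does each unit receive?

Unit G1: $3,400 · Unit 3A: $9,500 · Unit 4A: $9,300 · Unit 2C: $3,600 · Unit G2: $8,400

Combined ownership shares = 16,855.
Unrounded shares: Unit G1 1,691/16,855 × $34,200 = 3,431.16; Unit 3A 4,662/16,855 × $34,200 = 9,459.53; Unit 4A 4,561/16,855 × $34,200 = 9,254.60; Unit 2C 1,800/16,855 × $34,200 = 3,652.33; Unit G2 4,141/16,855 × $34,200 = 8,402.39.
Rounded to nearest $100: Unit G1 $3,400; Unit 3A $9,500; Unit 4A $9,300; Unit 2C $3,700; Unit G2 $8,400. Sum = $34,300.
Difference $34,200 − $34,300 = −$100 applied to Unit 2C: Unit 2C becomes $3,600.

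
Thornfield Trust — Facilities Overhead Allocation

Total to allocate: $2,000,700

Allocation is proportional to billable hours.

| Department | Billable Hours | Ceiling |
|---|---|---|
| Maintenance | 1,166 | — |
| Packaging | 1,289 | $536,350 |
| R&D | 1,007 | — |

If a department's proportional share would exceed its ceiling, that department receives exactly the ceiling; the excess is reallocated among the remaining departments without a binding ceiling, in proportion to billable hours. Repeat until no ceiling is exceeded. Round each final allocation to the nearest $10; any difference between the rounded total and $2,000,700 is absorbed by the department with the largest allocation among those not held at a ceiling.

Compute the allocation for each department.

Total billable hours = 3,462.
Proportional shares (ignoring caps): Maintenance 673,834.84; Packaging 744,916.90; R&D 581,948.27.
Cap binds for Packaging ($536,350); balance $1,464,350 reallocated over remaining billable hours 2,173.
Redistributed shares: Maintenance 785,748.78 → $785,750; R&D 678,601.22 → $678,600.

Maintenance: $785,750 | Packaging: $536,350 | R&D: $678,600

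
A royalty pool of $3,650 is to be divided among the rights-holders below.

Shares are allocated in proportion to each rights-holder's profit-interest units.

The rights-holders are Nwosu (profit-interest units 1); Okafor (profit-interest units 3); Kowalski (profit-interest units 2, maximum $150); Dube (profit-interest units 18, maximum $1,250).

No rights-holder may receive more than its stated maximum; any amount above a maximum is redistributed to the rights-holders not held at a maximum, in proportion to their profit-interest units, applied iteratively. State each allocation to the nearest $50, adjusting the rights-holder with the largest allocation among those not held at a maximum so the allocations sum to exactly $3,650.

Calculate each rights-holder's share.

Profit-interest units total: 24.
Proportional shares (ignoring caps): Nwosu 152.08; Okafor 456.25; Kowalski 304.17; Dube 2,737.50.
Cap binds for Kowalski ($150), Dube ($1,250); balance $2,250 reallocated over remaining profit-interest units 4.
Shares after redistribution: Nwosu 562.50 → $550; Okafor 1,687.50 → $1,700.

Nwosu: $550 · Okafor: $1,700 · Kowalski: $150 · Dube: $1,250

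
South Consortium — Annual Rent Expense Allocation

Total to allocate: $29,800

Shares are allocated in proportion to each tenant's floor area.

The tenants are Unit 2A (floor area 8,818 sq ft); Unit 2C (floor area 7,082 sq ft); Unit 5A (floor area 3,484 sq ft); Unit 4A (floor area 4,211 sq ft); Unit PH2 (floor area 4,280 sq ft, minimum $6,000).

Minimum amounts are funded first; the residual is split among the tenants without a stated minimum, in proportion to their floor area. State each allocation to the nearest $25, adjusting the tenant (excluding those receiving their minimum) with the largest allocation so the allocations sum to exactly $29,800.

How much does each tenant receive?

Unit 2A: $8,875 · Unit 2C: $7,150 · Unit 5A: $3,525 · Unit 4A: $4,250 · Unit PH2: $6,000

Fund the minimums — Unit PH2 $6,000. Remaining pool $23,800.
Remaining pool split over remaining floor area 23,595: Unit 2A 8,894.61 → $8,900; Unit 2C 7,143.53 → $7,150; Unit 5A 3,514.27 → $3,525; Unit 4A 4,247.59 → $4,250.
Rounding difference −$25 applied to Unit 2A → $8,875.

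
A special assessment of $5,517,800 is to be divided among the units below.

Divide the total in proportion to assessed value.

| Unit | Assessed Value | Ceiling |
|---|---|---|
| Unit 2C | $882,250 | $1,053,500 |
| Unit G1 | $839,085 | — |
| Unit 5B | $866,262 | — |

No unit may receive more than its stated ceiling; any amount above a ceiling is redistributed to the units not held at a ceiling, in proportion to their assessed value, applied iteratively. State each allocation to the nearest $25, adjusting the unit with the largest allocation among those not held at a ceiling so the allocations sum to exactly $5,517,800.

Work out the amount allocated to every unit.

Total assessed value = 2,587,597.
Pro-rata shares before constraints: Unit 2C 1,881,312.68; Unit G1 1,789,267.50; Unit 5B 1,847,219.82.
Capped: Unit 2C ($1,053,500); remaining pool $4,464,300 reallocated over remaining assessed value 1,705,347.
Shares after redistribution: Unit G1 2,196,577.69 → $2,196,575; Unit 5B 2,267,722.31 → $2,267,725.

Unit 2C: $1,053,500; Unit G1: $2,196,575; Unit 5B: $2,267,725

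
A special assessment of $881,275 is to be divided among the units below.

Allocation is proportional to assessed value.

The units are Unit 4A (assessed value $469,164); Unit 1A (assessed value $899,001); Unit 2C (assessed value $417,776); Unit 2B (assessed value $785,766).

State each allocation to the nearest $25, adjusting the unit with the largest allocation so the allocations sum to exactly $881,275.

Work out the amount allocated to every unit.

Total assessed value = 2,571,707.
Pro-rata amounts: Unit 4A 469,164/2,571,707 × $881,275 = 160,773.57; Unit 1A 899,001/2,571,707 × $881,275 = 308,070.52; Unit 2C 417,776/2,571,707 × $881,275 = 143,163.88; Unit 2B 785,766/2,571,707 × $881,275 = 269,267.04.
At nearest $25: Unit 4A $160,775; Unit 1A $308,075; Unit 2C $143,175; Unit 2B $269,275. Sum = $881,300.
Difference $881,275 − $881,300 = −$25 applied to largest allocation (Unit 1A): Unit 1A becomes $308,050.

Unit 4A: $160,775 | Unit 1A: $308,050 | Unit 2C: $143,175 | Unit 2B: $269,275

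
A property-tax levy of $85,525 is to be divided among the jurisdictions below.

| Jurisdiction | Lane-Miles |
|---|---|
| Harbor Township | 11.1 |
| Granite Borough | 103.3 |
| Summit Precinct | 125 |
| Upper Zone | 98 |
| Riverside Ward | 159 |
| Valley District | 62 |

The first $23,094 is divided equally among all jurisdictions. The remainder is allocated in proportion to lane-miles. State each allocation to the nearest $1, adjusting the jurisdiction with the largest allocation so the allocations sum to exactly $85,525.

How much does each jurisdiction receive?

Equal tier: $23,094 ÷ 6 = $3,849 apiece.
Remainder $62,431 by lane-miles (total 558.4): Harbor Township 1,241.02 → $1,241; Granite Borough 11,549.29 → $11,549; Summit Precinct 13,975.42 → $13,975; Upper Zone 10,956.73 → $10,957; Riverside Ward 17,776.74 → $17,777; Valley District 6,931.81 → $6,932.
Totals: Harbor Township $3,849 + $1,241 = $5,090; Granite Borough $3,849 + $11,549 = $15,398; Summit Precinct $3,849 + $13,975 = $17,824; Upper Zone $3,849 + $10,957 = $14,806; Riverside Ward $3,849 + $17,777 = $21,626; Valley District $3,849 + $6,932 = $10,781.

Harbor Township: $5,090 | Granite Borough: $15,398 | Summit Precinct: $17,824 | Upper Zone: $14,806 | Riverside Ward: $21,626 | Valley District: $10,781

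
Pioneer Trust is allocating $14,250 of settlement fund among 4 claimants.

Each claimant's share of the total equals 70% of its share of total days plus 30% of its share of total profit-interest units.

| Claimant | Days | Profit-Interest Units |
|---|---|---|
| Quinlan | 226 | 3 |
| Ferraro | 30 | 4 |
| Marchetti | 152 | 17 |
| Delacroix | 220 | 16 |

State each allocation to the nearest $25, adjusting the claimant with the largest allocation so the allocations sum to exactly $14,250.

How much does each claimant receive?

Quinlan: $3,900 · Ferraro: $900 · Marchetti: $4,225 · Delacroix: $5,225

Days total 628; profit-interest units total 40.
Combined weights (70% days + 30% profit-interest units): Quinlan 0.2744; Ferraro 0.0634; Marchetti 0.2969; Delacroix 0.3652.
Unrounded shares: Quinlan 3,910.35; Ferraro 904.01; Marchetti 4,231.21; Delacroix 5,204.43.
After rounding ($25): Quinlan $3,900; Ferraro $900; Marchetti $4,225; Delacroix $5,200. Sum = $14,225.
Difference $14,250 − $14,225 = +$25 applied to largest allocation (Delacroix): Delacroix becomes $5,225.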